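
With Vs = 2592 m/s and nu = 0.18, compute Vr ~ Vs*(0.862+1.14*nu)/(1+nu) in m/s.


Numerator factor = 0.862 + 1.14*0.18 = 1.0672
Denominator = 1 + 0.18 = 1.18
Vr = 2592 * 1.0672 / 1.18 = 2344.22 m/s

2344.22


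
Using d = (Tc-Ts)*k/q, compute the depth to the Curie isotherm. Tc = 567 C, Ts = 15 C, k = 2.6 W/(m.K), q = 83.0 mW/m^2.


T_Curie - T_surf = 567 - 15 = 552 C
Convert q to W/m^2: 83.0 mW/m^2 = 0.083 W/m^2
d = 552 * 2.6 / 0.083 = 17291.57 m

17291.57


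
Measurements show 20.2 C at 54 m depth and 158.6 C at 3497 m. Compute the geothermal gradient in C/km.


dT = 158.6 - 20.2 = 138.4 C
dz = 3497 - 54 = 3443 m
gradient = dT/dz * 1000 = 138.4/3443 * 1000 = 40.1975 C/km

40.1975


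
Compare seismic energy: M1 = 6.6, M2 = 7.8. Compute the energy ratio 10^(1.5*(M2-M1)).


M2 - M1 = 7.8 - 6.6 = 1.2
1.5 * 1.2 = 1.8
ratio = 10^1.8 = 63.1

63.1


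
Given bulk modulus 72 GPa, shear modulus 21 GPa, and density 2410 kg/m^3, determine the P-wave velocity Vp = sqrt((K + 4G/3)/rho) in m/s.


First compute the effective modulus:
K + 4G/3 = 72e9 + 4*21e9/3 = 100000000000.0 Pa
Then divide by density:
100000000000.0 / 2410 = 41493775.9336 Pa/(kg/m^3)
Take the square root:
Vp = sqrt(41493775.9336) = 6441.57 m/s

6441.57


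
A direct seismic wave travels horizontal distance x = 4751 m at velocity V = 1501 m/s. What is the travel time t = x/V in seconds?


t = x / V
= 4751 / 1501
= 3.1652 s

3.1652


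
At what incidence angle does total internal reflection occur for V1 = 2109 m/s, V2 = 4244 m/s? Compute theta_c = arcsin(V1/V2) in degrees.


V1/V2 = 2109/4244 = 0.496937
theta_c = arcsin(0.496937) = 29.7975 degrees

29.7975


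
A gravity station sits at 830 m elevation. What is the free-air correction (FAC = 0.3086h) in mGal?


FAC = 0.3086 * h
= 0.3086 * 830
= 256.138 mGal

256.138


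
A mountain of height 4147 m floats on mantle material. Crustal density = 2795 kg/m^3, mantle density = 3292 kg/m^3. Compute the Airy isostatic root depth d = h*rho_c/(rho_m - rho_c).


rho_m - rho_c = 3292 - 2795 = 497
d = 4147 * 2795 / 497
= 11590865 / 497
= 23321.66 m

23321.66


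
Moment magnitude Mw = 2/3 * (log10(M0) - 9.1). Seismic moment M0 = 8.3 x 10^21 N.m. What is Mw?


log10(M0) = log10(8.3 x 10^21) = 21.9191
Mw = 2/3 * (21.9191 - 9.1)
= 2/3 * 12.8191
= 8.55

8.55


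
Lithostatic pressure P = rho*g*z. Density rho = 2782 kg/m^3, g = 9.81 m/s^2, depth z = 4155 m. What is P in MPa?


P = rho * g * z / 1e6
= 2782 * 9.81 * 4155 / 1e6
= 113395850.1 / 1e6
= 113.3959 MPa

113.3959


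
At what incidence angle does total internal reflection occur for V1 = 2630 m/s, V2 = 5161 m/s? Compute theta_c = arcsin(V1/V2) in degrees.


V1/V2 = 2630/5161 = 0.509591
theta_c = arcsin(0.509591) = 30.6366 degrees

30.6366


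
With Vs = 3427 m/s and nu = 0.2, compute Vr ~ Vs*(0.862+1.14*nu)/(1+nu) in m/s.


Numerator factor = 0.862 + 1.14*0.2 = 1.09
Denominator = 1 + 0.2 = 1.2
Vr = 3427 * 1.09 / 1.2 = 3112.86 m/s

3112.86


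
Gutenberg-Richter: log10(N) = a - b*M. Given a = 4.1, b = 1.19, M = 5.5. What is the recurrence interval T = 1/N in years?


log10(N) = 4.1 - 1.19*5.5 = -2.445
N = 10^-2.445 = 0.003589
T = 1/N = 1/0.003589 = 278.6121 years

278.6121


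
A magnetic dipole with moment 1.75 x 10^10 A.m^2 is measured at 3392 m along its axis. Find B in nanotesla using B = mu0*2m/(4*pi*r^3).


m = 1.75 x 10^10 = 17500000000 A.m^2
2m = 35000000000 A.m^2
r^3 = 3392^3 = 39027212288
B = (4pi*10^-7) * 35000000000 / (4*pi * 39027212288) * 1e9
= 43982.29715 / 490430413656.28 * 1e9
= 89.681 nT

89.681


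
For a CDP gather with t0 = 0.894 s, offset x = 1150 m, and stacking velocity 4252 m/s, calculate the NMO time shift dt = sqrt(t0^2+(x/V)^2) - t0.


x/Vnmo = 1150/4252 = 0.270461
(x/Vnmo)^2 = 0.073149
t0^2 = 0.799236
sqrt(0.799236 + 0.073149) = 0.934016
dt = 0.934016 - 0.894 = 0.040016

0.040016


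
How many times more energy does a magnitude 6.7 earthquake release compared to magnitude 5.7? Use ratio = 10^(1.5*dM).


M2 - M1 = 6.7 - 5.7 = 1.0
1.5 * 1.0 = 1.5
ratio = 10^1.5 = 31.62

31.62


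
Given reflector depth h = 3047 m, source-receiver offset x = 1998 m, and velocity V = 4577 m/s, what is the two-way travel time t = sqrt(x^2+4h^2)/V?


x^2 + 4h^2 = 1998^2 + 4*3047^2 = 3992004 + 37136836 = 41128840
sqrt(41128840) = 6413.1771
t = 6413.1771 / 4577 = 1.4012 s

1.4012


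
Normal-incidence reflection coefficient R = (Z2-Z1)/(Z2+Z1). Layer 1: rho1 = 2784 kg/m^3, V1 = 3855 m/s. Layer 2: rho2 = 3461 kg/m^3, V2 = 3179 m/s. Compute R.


Z1 = 2784 * 3855 = 10732320
Z2 = 3461 * 3179 = 11002519
R = (11002519 - 10732320) / (11002519 + 10732320) = 270199 / 21734839 = 0.0124

0.0124


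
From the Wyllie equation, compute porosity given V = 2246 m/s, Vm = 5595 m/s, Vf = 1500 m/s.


1/V - 1/Vm = 1/2246 - 1/5595 = 0.0002665
1/Vf - 1/Vm = 1/1500 - 1/5595 = 0.00048794
phi = 0.0002665 / 0.00048794 = 0.5462

0.5462


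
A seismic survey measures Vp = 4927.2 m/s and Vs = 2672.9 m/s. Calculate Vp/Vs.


Vp/Vs = 4927.2 / 2672.9
= 1.8434

1.8434


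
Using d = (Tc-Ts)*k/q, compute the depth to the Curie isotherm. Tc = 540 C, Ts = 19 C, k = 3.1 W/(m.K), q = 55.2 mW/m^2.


T_Curie - T_surf = 540 - 19 = 521 C
Convert q to W/m^2: 55.2 mW/m^2 = 0.0552 W/m^2
d = 521 * 3.1 / 0.0552 = 29259.06 m

29259.06


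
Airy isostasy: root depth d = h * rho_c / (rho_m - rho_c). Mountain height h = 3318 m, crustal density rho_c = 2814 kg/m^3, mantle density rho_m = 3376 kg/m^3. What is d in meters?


rho_m - rho_c = 3376 - 2814 = 562
d = 3318 * 2814 / 562
= 9336852 / 562
= 16613.62 m

16613.62


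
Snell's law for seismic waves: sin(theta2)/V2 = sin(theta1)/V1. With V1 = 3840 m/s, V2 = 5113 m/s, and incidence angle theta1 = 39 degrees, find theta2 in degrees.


sin(theta1) = sin(39 deg) = 0.62932
sin(theta2) = V2/V1 * sin(theta1) = 5113/3840 * 0.62932 = 0.837947
theta2 = arcsin(0.837947) = 56.9239 degrees

56.9239


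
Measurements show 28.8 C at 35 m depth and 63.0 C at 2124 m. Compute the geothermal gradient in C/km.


dT = 63.0 - 28.8 = 34.2 C
dz = 2124 - 35 = 2089 m
gradient = dT/dz * 1000 = 34.2/2089 * 1000 = 16.3715 C/km

16.3715


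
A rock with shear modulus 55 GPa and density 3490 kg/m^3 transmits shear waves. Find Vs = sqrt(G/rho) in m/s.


Convert G to Pa: G = 55e9 Pa
Compute G/rho = 55e9 / 3490 = 15759312.3209
Vs = sqrt(15759312.3209) = 3969.8 m/s

3969.8


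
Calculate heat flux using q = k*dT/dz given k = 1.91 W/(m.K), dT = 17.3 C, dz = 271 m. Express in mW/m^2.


q = k * dT / dz * 1000
= 1.91 * 17.3 / 271 * 1000
= 0.12193 * 1000
= 121.9299 mW/m^2

121.9299


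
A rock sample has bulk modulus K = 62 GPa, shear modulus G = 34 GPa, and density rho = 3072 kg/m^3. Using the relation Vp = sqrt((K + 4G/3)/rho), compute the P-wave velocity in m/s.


First compute the effective modulus:
K + 4G/3 = 62e9 + 4*34e9/3 = 107333333333.33 Pa
Then divide by density:
107333333333.33 / 3072 = 34939236.1111 Pa/(kg/m^3)
Take the square root:
Vp = sqrt(34939236.1111) = 5910.94 m/s

5910.94


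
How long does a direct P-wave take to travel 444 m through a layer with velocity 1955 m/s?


t = x / V
= 444 / 1955
= 0.2271 s

0.2271


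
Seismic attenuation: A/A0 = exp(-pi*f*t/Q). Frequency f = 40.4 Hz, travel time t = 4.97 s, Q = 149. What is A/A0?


pi*f*t/Q = pi*40.4*4.97/149 = 4.233517
A/A0 = exp(-4.233517) = 0.014501

0.014501


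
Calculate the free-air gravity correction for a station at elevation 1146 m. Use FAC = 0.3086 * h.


FAC = 0.3086 * h
= 0.3086 * 1146
= 353.6556 mGal

353.6556


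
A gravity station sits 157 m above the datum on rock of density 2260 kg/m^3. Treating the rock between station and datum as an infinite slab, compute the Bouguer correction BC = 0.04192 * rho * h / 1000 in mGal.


BC = 0.04192 * rho * h / 1000
= 0.04192 * 2260 * 157 / 1000
= 14.8741 mGal

14.8741


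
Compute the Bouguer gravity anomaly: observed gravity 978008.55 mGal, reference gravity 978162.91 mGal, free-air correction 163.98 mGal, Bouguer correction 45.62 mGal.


BA = g_obs - g_ref + FAC - BC
= 978008.55 - 978162.91 + 163.98 - 45.62
= -36.0 mGal

-36.0


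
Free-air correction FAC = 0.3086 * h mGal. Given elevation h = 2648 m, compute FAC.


FAC = 0.3086 * h
= 0.3086 * 2648
= 817.1728 mGal

817.1728


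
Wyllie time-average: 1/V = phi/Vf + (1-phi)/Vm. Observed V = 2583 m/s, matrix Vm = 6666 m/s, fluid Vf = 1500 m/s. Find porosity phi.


1/V - 1/Vm = 1/2583 - 1/6666 = 0.00023713
1/Vf - 1/Vm = 1/1500 - 1/6666 = 0.00051665
phi = 0.00023713 / 0.00051665 = 0.459

0.459


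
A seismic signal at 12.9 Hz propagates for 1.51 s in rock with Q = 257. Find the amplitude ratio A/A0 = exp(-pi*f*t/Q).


pi*f*t/Q = pi*12.9*1.51/257 = 0.238113
A/A0 = exp(-0.238113) = 0.788113

0.788113


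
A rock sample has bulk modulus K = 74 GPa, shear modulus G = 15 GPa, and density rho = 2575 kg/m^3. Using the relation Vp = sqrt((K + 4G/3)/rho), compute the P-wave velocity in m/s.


First compute the effective modulus:
K + 4G/3 = 74e9 + 4*15e9/3 = 94000000000.0 Pa
Then divide by density:
94000000000.0 / 2575 = 36504854.3689 Pa/(kg/m^3)
Take the square root:
Vp = sqrt(36504854.3689) = 6041.92 m/s

6041.92


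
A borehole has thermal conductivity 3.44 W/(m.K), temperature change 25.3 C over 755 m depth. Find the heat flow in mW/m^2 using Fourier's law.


q = k * dT / dz * 1000
= 3.44 * 25.3 / 755 * 1000
= 0.115274 * 1000
= 115.2742 mW/m^2

115.2742


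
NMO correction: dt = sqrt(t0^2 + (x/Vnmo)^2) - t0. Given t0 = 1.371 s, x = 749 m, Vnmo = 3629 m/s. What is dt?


x/Vnmo = 749/3629 = 0.206393
(x/Vnmo)^2 = 0.042598
t0^2 = 1.879641
sqrt(1.879641 + 0.042598) = 1.386448
dt = 1.386448 - 1.371 = 0.015448

0.015448


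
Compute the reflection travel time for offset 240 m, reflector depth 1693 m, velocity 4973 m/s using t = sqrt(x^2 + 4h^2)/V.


x^2 + 4h^2 = 240^2 + 4*1693^2 = 57600 + 11464996 = 11522596
sqrt(11522596) = 3394.495
t = 3394.495 / 4973 = 0.6826 s

0.6826


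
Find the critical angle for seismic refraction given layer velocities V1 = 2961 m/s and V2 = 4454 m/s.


V1/V2 = 2961/4454 = 0.664796
theta_c = arcsin(0.664796) = 41.6667 degrees

41.6667


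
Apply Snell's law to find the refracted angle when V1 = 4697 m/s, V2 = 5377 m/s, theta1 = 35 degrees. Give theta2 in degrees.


sin(theta1) = sin(35 deg) = 0.573576
sin(theta2) = V2/V1 * sin(theta1) = 5377/4697 * 0.573576 = 0.656615
theta2 = arcsin(0.656615) = 41.0422 degrees

41.0422


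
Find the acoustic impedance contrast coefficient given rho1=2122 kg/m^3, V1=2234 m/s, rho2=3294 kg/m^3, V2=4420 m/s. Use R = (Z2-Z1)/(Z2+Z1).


Z1 = 2122 * 2234 = 4740548
Z2 = 3294 * 4420 = 14559480
R = (14559480 - 4740548) / (14559480 + 4740548) = 9818932 / 19300028 = 0.5088

0.5088


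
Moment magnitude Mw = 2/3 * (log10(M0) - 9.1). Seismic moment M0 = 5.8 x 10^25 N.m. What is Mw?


log10(M0) = log10(5.8 x 10^25) = 25.7634
Mw = 2/3 * (25.7634 - 9.1)
= 2/3 * 16.6634
= 11.11

11.11


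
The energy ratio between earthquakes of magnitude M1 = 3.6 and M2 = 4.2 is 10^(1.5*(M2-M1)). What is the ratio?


M2 - M1 = 4.2 - 3.6 = 0.6
1.5 * 0.6 = 0.9
ratio = 10^0.9 = 7.94

7.94


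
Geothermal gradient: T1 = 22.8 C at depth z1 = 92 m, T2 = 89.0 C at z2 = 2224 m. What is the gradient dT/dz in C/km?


dT = 89.0 - 22.8 = 66.2 C
dz = 2224 - 92 = 2132 m
gradient = dT/dz * 1000 = 66.2/2132 * 1000 = 31.0507 C/km

31.0507


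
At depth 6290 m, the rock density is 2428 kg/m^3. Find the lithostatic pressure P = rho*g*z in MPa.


P = rho * g * z / 1e6
= 2428 * 9.81 * 6290 / 1e6
= 149819497.2 / 1e6
= 149.8195 MPa

149.8195


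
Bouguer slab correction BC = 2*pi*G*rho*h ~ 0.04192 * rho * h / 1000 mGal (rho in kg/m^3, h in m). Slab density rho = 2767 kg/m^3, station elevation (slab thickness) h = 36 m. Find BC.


BC = 0.04192 * rho * h / 1000
= 0.04192 * 2767 * 36 / 1000
= 4.1757 mGal

4.1757


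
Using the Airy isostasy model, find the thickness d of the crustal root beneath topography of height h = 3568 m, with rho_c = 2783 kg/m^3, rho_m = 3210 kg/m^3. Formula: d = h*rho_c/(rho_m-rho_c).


rho_m - rho_c = 3210 - 2783 = 427
d = 3568 * 2783 / 427
= 9929744 / 427
= 23254.67 m

23254.67


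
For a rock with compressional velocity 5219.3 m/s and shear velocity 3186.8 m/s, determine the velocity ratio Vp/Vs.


Vp/Vs = 5219.3 / 3186.8
= 1.6378

1.6378


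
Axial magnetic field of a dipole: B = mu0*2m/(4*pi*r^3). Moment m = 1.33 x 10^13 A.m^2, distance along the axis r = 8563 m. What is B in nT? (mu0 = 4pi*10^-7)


m = 1.33 x 10^13 = 13300000000000 A.m^2
2m = 26600000000000 A.m^2
r^3 = 8563^3 = 627881709547
B = (4pi*10^-7) * 26600000000000 / (4*pi * 627881709547) * 1e9
= 33426545.834195 / 7890194264145.02 * 1e9
= 4236.4668 nT

4236.4668


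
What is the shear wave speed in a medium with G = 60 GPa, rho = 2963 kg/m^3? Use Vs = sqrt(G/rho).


Convert G to Pa: G = 60e9 Pa
Compute G/rho = 60e9 / 2963 = 20249746.8782
Vs = sqrt(20249746.8782) = 4499.97 m/s

4499.97


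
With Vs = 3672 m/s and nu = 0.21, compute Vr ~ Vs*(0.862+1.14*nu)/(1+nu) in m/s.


Numerator factor = 0.862 + 1.14*0.21 = 1.1014
Denominator = 1 + 0.21 = 1.21
Vr = 3672 * 1.1014 / 1.21 = 3342.43 m/s

3342.43


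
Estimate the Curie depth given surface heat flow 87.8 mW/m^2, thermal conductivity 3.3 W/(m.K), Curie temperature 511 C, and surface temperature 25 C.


T_Curie - T_surf = 511 - 25 = 486 C
Convert q to W/m^2: 87.8 mW/m^2 = 0.0878 W/m^2
d = 486 * 3.3 / 0.0878 = 18266.51 m

18266.51


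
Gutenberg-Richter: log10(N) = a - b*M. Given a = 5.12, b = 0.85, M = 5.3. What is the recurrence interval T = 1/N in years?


log10(N) = 5.12 - 0.85*5.3 = 0.615
N = 10^0.615 = 4.120975
T = 1/N = 1/4.120975 = 0.2427 years

0.2427


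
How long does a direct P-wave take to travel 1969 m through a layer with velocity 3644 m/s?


t = x / V
= 1969 / 3644
= 0.5403 s

0.5403


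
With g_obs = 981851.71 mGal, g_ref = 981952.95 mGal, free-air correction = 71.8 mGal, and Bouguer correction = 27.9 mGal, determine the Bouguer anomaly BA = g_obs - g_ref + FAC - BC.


BA = g_obs - g_ref + FAC - BC
= 981851.71 - 981952.95 + 71.8 - 27.9
= -57.34 mGal

-57.34


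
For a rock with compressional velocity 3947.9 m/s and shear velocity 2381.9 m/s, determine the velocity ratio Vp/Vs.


Vp/Vs = 3947.9 / 2381.9
= 1.6575

1.6575


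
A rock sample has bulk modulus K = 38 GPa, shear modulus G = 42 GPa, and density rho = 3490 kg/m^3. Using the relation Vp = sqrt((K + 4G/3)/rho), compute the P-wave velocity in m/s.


First compute the effective modulus:
K + 4G/3 = 38e9 + 4*42e9/3 = 94000000000.0 Pa
Then divide by density:
94000000000.0 / 3490 = 26934097.4212 Pa/(kg/m^3)
Take the square root:
Vp = sqrt(26934097.4212) = 5189.81 m/s

5189.81


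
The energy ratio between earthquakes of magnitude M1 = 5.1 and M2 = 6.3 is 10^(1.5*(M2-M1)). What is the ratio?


M2 - M1 = 6.3 - 5.1 = 1.2
1.5 * 1.2 = 1.8
ratio = 10^1.8 = 63.1

63.1


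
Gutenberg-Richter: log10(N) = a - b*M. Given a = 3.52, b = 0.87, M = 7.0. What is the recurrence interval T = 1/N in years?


log10(N) = 3.52 - 0.87*7.0 = -2.57
N = 10^-2.57 = 0.002692
T = 1/N = 1/0.002692 = 371.5352 years

371.5352


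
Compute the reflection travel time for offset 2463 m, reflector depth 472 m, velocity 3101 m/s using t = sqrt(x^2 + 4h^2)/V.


x^2 + 4h^2 = 2463^2 + 4*472^2 = 6066369 + 891136 = 6957505
sqrt(6957505) = 2637.7083
t = 2637.7083 / 3101 = 0.8506 s

0.8506


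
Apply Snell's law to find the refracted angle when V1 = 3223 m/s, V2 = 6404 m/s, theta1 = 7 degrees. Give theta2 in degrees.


sin(theta1) = sin(7 deg) = 0.121869
sin(theta2) = V2/V1 * sin(theta1) = 6404/3223 * 0.121869 = 0.242151
theta2 = arcsin(0.242151) = 14.0135 degrees

14.0135


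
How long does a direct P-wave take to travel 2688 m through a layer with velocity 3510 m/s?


t = x / V
= 2688 / 3510
= 0.7658 s

0.7658


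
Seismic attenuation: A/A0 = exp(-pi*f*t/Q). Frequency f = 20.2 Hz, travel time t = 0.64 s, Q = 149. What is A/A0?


pi*f*t/Q = pi*20.2*0.64/149 = 0.272581
A/A0 = exp(-0.272581) = 0.761412

0.761412


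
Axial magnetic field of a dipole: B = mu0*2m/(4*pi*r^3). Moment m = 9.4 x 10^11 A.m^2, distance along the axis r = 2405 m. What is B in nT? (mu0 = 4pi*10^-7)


m = 9.4 x 10^11 = 940000000000 A.m^2
2m = 1880000000000 A.m^2
r^3 = 2405^3 = 13910580125
B = (4pi*10^-7) * 1880000000000 / (4*pi * 13910580125) * 1e9
= 2362477.6755 / 174805505311.49 * 1e9
= 13514.8929 nT

13514.8929


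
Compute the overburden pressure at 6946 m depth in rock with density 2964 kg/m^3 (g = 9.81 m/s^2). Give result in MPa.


P = rho * g * z / 1e6
= 2964 * 9.81 * 6946 / 1e6
= 201967730.64 / 1e6
= 201.9677 MPa

201.9677


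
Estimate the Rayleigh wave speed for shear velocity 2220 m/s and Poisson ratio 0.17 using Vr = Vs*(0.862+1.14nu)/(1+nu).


Numerator factor = 0.862 + 1.14*0.17 = 1.0558
Denominator = 1 + 0.17 = 1.17
Vr = 2220 * 1.0558 / 1.17 = 2003.31 m/s

2003.31


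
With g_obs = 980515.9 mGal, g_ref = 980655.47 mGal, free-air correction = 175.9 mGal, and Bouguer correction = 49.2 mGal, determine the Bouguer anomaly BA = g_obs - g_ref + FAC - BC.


BA = g_obs - g_ref + FAC - BC
= 980515.9 - 980655.47 + 175.9 - 49.2
= -12.87 mGal

-12.87


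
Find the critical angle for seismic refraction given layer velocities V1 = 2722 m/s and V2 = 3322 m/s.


V1/V2 = 2722/3322 = 0.819386
theta_c = arcsin(0.819386) = 55.0234 degrees

55.0234


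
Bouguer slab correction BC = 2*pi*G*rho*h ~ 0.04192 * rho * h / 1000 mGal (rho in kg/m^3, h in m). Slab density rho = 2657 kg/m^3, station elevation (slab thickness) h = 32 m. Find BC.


BC = 0.04192 * rho * h / 1000
= 0.04192 * 2657 * 32 / 1000
= 3.5642 mGal

3.5642


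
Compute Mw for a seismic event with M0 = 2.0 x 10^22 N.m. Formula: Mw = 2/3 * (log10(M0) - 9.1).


log10(M0) = log10(2.0 x 10^22) = 22.301
Mw = 2/3 * (22.301 - 9.1)
= 2/3 * 13.201
= 8.8

8.8


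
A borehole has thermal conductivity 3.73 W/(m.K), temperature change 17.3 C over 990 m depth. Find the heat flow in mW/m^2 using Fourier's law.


q = k * dT / dz * 1000
= 3.73 * 17.3 / 990 * 1000
= 0.065181 * 1000
= 65.1808 mW/m^2

65.1808


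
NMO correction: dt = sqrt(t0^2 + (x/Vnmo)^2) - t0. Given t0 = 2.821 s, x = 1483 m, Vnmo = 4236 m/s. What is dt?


x/Vnmo = 1483/4236 = 0.350094
(x/Vnmo)^2 = 0.122566
t0^2 = 7.958041
sqrt(7.958041 + 0.122566) = 2.842641
dt = 2.842641 - 2.821 = 0.021641

0.021641


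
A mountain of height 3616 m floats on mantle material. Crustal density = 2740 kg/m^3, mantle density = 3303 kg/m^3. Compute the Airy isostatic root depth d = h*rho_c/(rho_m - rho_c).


rho_m - rho_c = 3303 - 2740 = 563
d = 3616 * 2740 / 563
= 9907840 / 563
= 17598.29 m

17598.29


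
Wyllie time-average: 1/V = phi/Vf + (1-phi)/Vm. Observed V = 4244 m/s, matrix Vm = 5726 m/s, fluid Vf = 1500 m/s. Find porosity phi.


1/V - 1/Vm = 1/4244 - 1/5726 = 6.098e-05
1/Vf - 1/Vm = 1/1500 - 1/5726 = 0.00049202
phi = 6.098e-05 / 0.00049202 = 0.1239

0.1239


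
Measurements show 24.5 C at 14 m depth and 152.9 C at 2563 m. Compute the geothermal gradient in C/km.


dT = 152.9 - 24.5 = 128.4 C
dz = 2563 - 14 = 2549 m
gradient = dT/dz * 1000 = 128.4/2549 * 1000 = 50.3727 C/km

50.3727


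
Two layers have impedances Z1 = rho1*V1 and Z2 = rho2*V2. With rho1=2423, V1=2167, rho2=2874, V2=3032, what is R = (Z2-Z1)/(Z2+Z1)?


Z1 = 2423 * 2167 = 5250641
Z2 = 2874 * 3032 = 8713968
R = (8713968 - 5250641) / (8713968 + 5250641) = 3463327 / 13964609 = 0.248

0.248


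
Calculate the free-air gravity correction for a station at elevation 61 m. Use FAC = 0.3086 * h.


FAC = 0.3086 * h
= 0.3086 * 61
= 18.8246 mGal

18.8246


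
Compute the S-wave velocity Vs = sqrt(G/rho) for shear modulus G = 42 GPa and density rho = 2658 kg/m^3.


Convert G to Pa: G = 42e9 Pa
Compute G/rho = 42e9 / 2658 = 15801354.4018
Vs = sqrt(15801354.4018) = 3975.09 m/s

3975.09


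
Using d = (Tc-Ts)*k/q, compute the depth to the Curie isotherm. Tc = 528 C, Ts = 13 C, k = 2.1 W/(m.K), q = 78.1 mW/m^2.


T_Curie - T_surf = 528 - 13 = 515 C
Convert q to W/m^2: 78.1 mW/m^2 = 0.0781 W/m^2
d = 515 * 2.1 / 0.0781 = 13847.63 m

13847.63


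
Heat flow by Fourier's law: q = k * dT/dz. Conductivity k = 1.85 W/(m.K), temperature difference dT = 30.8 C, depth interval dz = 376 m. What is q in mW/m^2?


q = k * dT / dz * 1000
= 1.85 * 30.8 / 376 * 1000
= 0.151543 * 1000
= 151.5426 mW/m^2

151.5426


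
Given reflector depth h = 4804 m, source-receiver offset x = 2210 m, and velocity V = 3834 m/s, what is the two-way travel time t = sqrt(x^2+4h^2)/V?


x^2 + 4h^2 = 2210^2 + 4*4804^2 = 4884100 + 92313664 = 97197764
sqrt(97197764) = 9858.8926
t = 9858.8926 / 3834 = 2.5714 s

2.5714


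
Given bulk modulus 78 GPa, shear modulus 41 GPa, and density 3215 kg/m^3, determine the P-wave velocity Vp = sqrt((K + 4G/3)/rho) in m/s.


First compute the effective modulus:
K + 4G/3 = 78e9 + 4*41e9/3 = 132666666666.67 Pa
Then divide by density:
132666666666.67 / 3215 = 41264904.0954 Pa/(kg/m^3)
Take the square root:
Vp = sqrt(41264904.0954) = 6423.78 m/s

6423.78


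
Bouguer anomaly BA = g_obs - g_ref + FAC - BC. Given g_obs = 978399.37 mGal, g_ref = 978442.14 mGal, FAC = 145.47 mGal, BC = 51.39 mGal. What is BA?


BA = g_obs - g_ref + FAC - BC
= 978399.37 - 978442.14 + 145.47 - 51.39
= 51.31 mGal

51.31


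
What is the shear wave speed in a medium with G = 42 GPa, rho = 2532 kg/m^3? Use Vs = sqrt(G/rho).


Convert G to Pa: G = 42e9 Pa
Compute G/rho = 42e9 / 2532 = 16587677.7251
Vs = sqrt(16587677.7251) = 4072.8 m/s

4072.8


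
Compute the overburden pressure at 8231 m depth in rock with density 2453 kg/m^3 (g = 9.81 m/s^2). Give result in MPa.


P = rho * g * z / 1e6
= 2453 * 9.81 * 8231 / 1e6
= 198070207.83 / 1e6
= 198.0702 MPa

198.0702


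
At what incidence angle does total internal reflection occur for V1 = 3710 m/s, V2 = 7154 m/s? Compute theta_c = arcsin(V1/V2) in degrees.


V1/V2 = 3710/7154 = 0.518591
theta_c = arcsin(0.518591) = 31.2378 degrees

31.2378


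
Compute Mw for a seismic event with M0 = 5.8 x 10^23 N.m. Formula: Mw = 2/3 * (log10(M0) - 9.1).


log10(M0) = log10(5.8 x 10^23) = 23.7634
Mw = 2/3 * (23.7634 - 9.1)
= 2/3 * 14.6634
= 9.78

9.78


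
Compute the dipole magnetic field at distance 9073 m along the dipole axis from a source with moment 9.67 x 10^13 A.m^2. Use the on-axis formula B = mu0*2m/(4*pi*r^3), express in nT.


m = 9.67 x 10^13 = 96700000000000 A.m^2
2m = 193400000000000 A.m^2
r^3 = 9073^3 = 746883272017
B = (4pi*10^-7) * 193400000000000 / (4*pi * 746883272017) * 1e9
= 243033607.681706 / 9385612001830.86 * 1e9
= 25894.2739 nT

25894.2739


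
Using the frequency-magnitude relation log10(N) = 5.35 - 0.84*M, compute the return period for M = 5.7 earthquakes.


log10(N) = 5.35 - 0.84*5.7 = 0.562
N = 10^0.562 = 3.647539
T = 1/N = 1/3.647539 = 0.2742 years

0.2742


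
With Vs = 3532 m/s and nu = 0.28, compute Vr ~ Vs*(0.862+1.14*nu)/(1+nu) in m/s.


Numerator factor = 0.862 + 1.14*0.28 = 1.1812
Denominator = 1 + 0.28 = 1.28
Vr = 3532 * 1.1812 / 1.28 = 3259.37 m/s

3259.37


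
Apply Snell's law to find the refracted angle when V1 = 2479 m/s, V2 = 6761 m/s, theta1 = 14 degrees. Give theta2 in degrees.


sin(theta1) = sin(14 deg) = 0.241922
sin(theta2) = V2/V1 * sin(theta1) = 6761/2479 * 0.241922 = 0.659796
theta2 = arcsin(0.659796) = 41.2843 degrees

41.2843


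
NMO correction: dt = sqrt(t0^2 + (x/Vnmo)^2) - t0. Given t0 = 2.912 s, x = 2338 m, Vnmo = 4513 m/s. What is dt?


x/Vnmo = 2338/4513 = 0.518059
(x/Vnmo)^2 = 0.268385
t0^2 = 8.479744
sqrt(8.479744 + 0.268385) = 2.957724
dt = 2.957724 - 2.912 = 0.045724

0.045724


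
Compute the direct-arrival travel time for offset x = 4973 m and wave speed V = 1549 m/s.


t = x / V
= 4973 / 1549
= 3.2105 s

3.2105


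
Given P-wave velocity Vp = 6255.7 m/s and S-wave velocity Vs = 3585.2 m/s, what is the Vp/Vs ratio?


Vp/Vs = 6255.7 / 3585.2
= 1.7449

1.7449


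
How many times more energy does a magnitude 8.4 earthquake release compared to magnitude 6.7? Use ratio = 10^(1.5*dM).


M2 - M1 = 8.4 - 6.7 = 1.7
1.5 * 1.7 = 2.55
ratio = 10^2.55 = 354.81

354.81


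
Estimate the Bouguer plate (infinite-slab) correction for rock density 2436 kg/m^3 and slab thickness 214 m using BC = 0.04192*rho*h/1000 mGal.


BC = 0.04192 * rho * h / 1000
= 0.04192 * 2436 * 214 / 1000
= 21.8531 mGal

21.8531


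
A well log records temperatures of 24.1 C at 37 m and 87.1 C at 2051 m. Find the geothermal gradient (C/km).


dT = 87.1 - 24.1 = 63.0 C
dz = 2051 - 37 = 2014 m
gradient = dT/dz * 1000 = 63.0/2014 * 1000 = 31.281 C/km

31.281


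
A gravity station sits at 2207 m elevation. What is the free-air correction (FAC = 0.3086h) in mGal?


FAC = 0.3086 * h
= 0.3086 * 2207
= 681.0802 mGal

681.0802


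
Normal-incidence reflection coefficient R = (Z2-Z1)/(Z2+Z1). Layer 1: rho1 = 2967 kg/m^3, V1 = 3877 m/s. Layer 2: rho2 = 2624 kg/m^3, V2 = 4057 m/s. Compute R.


Z1 = 2967 * 3877 = 11503059
Z2 = 2624 * 4057 = 10645568
R = (10645568 - 11503059) / (10645568 + 11503059) = -857491 / 22148627 = -0.0387

-0.0387


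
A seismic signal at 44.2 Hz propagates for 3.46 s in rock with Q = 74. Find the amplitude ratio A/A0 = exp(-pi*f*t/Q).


pi*f*t/Q = pi*44.2*3.46/74 = 6.492568
A/A0 = exp(-6.492568) = 0.001515

0.001515


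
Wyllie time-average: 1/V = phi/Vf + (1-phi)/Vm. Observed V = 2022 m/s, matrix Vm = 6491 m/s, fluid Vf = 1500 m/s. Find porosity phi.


1/V - 1/Vm = 1/2022 - 1/6491 = 0.0003405
1/Vf - 1/Vm = 1/1500 - 1/6491 = 0.00051261
phi = 0.0003405 / 0.00051261 = 0.6643

0.6643


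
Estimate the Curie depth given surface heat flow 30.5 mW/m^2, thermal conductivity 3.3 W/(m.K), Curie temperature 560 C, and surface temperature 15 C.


T_Curie - T_surf = 560 - 15 = 545 C
Convert q to W/m^2: 30.5 mW/m^2 = 0.0305 W/m^2
d = 545 * 3.3 / 0.0305 = 58967.21 m

58967.21


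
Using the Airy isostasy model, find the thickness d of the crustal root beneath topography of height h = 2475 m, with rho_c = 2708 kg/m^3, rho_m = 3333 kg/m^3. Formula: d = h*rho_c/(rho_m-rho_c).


rho_m - rho_c = 3333 - 2708 = 625
d = 2475 * 2708 / 625
= 6702300 / 625
= 10723.68 m

10723.68


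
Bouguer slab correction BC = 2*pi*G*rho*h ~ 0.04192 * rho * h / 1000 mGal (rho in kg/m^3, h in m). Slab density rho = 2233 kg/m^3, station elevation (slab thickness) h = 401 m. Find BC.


BC = 0.04192 * rho * h / 1000
= 0.04192 * 2233 * 401 / 1000
= 37.5366 mGal

37.5366


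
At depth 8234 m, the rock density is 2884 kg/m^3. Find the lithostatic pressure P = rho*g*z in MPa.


P = rho * g * z / 1e6
= 2884 * 9.81 * 8234 / 1e6
= 232956657.36 / 1e6
= 232.9567 MPa

232.9567


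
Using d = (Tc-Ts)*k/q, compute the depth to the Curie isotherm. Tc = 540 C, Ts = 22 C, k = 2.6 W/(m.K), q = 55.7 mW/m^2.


T_Curie - T_surf = 540 - 22 = 518 C
Convert q to W/m^2: 55.7 mW/m^2 = 0.0557 W/m^2
d = 518 * 2.6 / 0.0557 = 24179.53 m

24179.53


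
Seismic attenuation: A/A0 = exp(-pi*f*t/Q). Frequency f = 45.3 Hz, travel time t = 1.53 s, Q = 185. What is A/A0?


pi*f*t/Q = pi*45.3*1.53/185 = 1.176976
A/A0 = exp(-1.176976) = 0.308209

0.308209


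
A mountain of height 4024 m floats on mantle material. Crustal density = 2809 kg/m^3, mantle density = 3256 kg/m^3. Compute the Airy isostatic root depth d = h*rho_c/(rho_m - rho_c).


rho_m - rho_c = 3256 - 2809 = 447
d = 4024 * 2809 / 447
= 11303416 / 447
= 25287.28 m

25287.28


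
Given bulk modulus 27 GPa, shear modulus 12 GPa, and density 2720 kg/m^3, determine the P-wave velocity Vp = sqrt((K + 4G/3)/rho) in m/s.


First compute the effective modulus:
K + 4G/3 = 27e9 + 4*12e9/3 = 43000000000.0 Pa
Then divide by density:
43000000000.0 / 2720 = 15808823.5294 Pa/(kg/m^3)
Take the square root:
Vp = sqrt(15808823.5294) = 3976.03 m/s

3976.03


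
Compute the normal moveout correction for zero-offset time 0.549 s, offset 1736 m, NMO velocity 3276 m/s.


x/Vnmo = 1736/3276 = 0.529915
(x/Vnmo)^2 = 0.280809
t0^2 = 0.301401
sqrt(0.301401 + 0.280809) = 0.763027
dt = 0.763027 - 0.549 = 0.214027

0.214027


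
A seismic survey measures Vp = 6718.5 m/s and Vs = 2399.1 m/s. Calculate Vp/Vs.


Vp/Vs = 6718.5 / 2399.1
= 2.8004

2.8004


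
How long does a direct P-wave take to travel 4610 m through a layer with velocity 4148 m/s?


t = x / V
= 4610 / 4148
= 1.1114 s

1.1114


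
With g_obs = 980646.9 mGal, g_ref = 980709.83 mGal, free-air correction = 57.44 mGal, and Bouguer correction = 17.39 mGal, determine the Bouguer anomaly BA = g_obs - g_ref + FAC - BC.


BA = g_obs - g_ref + FAC - BC
= 980646.9 - 980709.83 + 57.44 - 17.39
= -22.88 mGal

-22.88


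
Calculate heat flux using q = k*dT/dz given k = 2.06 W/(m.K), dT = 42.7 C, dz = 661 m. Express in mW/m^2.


q = k * dT / dz * 1000
= 2.06 * 42.7 / 661 * 1000
= 0.133074 * 1000
= 133.0741 mW/m^2

133.0741


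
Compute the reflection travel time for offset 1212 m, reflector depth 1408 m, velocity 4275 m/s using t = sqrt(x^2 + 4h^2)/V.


x^2 + 4h^2 = 1212^2 + 4*1408^2 = 1468944 + 7929856 = 9398800
sqrt(9398800) = 3065.7462
t = 3065.7462 / 4275 = 0.7171 s

0.7171


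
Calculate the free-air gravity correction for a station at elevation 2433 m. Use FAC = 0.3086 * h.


FAC = 0.3086 * h
= 0.3086 * 2433
= 750.8238 mGal

750.8238


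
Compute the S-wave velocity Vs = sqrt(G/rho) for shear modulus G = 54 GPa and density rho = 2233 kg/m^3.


Convert G to Pa: G = 54e9 Pa
Compute G/rho = 54e9 / 2233 = 24182713.8379
Vs = sqrt(24182713.8379) = 4917.59 m/s

4917.59


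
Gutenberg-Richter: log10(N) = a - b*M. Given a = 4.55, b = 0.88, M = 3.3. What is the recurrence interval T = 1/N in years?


log10(N) = 4.55 - 0.88*3.3 = 1.646
N = 10^1.646 = 44.258837
T = 1/N = 1/44.258837 = 0.0226 years

0.0226


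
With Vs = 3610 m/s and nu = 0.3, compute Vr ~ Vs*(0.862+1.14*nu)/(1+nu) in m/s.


Numerator factor = 0.862 + 1.14*0.3 = 1.204
Denominator = 1 + 0.3 = 1.3
Vr = 3610 * 1.204 / 1.3 = 3343.42 m/s

3343.42


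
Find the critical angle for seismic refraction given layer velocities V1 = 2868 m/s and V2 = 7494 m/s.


V1/V2 = 2868/7494 = 0.382706
theta_c = arcsin(0.382706) = 22.5014 degrees

22.5014


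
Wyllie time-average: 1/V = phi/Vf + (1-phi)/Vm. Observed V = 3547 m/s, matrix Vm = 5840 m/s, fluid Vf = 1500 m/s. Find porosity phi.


1/V - 1/Vm = 1/3547 - 1/5840 = 0.0001107
1/Vf - 1/Vm = 1/1500 - 1/5840 = 0.00049543
phi = 0.0001107 / 0.00049543 = 0.2234

0.2234


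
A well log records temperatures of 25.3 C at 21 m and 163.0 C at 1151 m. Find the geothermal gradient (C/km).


dT = 163.0 - 25.3 = 137.7 C
dz = 1151 - 21 = 1130 m
gradient = dT/dz * 1000 = 137.7/1130 * 1000 = 121.8584 C/km

121.8584


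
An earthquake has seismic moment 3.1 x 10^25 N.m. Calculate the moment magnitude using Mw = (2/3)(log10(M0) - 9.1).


log10(M0) = log10(3.1 x 10^25) = 25.4914
Mw = 2/3 * (25.4914 - 9.1)
= 2/3 * 16.3914
= 10.93

10.93


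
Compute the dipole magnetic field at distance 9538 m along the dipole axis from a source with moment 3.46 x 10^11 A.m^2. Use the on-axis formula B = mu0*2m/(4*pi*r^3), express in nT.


m = 3.46 x 10^11 = 346000000000 A.m^2
2m = 692000000000 A.m^2
r^3 = 9538^3 = 867704708872
B = (4pi*10^-7) * 692000000000 / (4*pi * 867704708872) * 1e9
= 869592.846514 / 10903898955510.18 * 1e9
= 79.7506 nT

79.7506


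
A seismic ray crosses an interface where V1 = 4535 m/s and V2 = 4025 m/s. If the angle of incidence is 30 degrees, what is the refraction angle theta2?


sin(theta1) = sin(30 deg) = 0.5
sin(theta2) = V2/V1 * sin(theta1) = 4025/4535 * 0.5 = 0.443771
theta2 = arcsin(0.443771) = 26.3447 degrees

26.3447


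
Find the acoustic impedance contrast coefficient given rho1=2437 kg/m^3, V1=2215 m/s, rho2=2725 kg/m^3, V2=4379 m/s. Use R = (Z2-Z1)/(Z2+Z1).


Z1 = 2437 * 2215 = 5397955
Z2 = 2725 * 4379 = 11932775
R = (11932775 - 5397955) / (11932775 + 5397955) = 6534820 / 17330730 = 0.3771

0.3771


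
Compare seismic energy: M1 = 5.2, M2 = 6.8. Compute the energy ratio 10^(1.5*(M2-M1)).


M2 - M1 = 6.8 - 5.2 = 1.6
1.5 * 1.6 = 2.4
ratio = 10^2.4 = 251.19

251.19


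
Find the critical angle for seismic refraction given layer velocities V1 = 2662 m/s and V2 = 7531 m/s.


V1/V2 = 2662/7531 = 0.353472
theta_c = arcsin(0.353472) = 20.6998 degrees

20.6998


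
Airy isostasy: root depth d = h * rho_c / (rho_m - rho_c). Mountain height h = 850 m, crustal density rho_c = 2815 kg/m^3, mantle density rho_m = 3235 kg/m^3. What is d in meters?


rho_m - rho_c = 3235 - 2815 = 420
d = 850 * 2815 / 420
= 2392750 / 420
= 5697.02 m

5697.02


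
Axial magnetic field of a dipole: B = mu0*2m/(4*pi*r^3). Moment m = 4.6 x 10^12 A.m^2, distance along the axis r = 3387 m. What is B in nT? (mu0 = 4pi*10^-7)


m = 4.6 x 10^12 = 4600000000000 A.m^2
2m = 9200000000000 A.m^2
r^3 = 3387^3 = 38854881603
B = (4pi*10^-7) * 9200000000000 / (4*pi * 38854881603) * 1e9
= 11561060.96521 / 488264842400.34 * 1e9
= 23677.8485 nT

23677.8485


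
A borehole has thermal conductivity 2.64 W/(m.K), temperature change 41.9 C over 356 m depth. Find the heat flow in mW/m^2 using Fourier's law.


q = k * dT / dz * 1000
= 2.64 * 41.9 / 356 * 1000
= 0.310719 * 1000
= 310.7191 mW/m^2

310.7191


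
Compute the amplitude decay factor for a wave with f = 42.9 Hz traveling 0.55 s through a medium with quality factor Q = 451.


pi*f*t/Q = pi*42.9*0.55/451 = 0.164359
A/A0 = exp(-0.164359) = 0.848437

0.848437


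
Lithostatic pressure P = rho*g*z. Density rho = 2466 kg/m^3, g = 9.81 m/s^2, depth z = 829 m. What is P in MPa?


P = rho * g * z / 1e6
= 2466 * 9.81 * 829 / 1e6
= 20054720.34 / 1e6
= 20.0547 MPa

20.0547


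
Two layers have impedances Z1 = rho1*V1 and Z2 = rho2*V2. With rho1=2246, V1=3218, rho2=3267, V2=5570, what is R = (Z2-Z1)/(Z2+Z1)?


Z1 = 2246 * 3218 = 7227628
Z2 = 3267 * 5570 = 18197190
R = (18197190 - 7227628) / (18197190 + 7227628) = 10969562 / 25424818 = 0.4315

0.4315


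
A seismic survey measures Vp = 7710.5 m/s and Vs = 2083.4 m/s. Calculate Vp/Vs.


Vp/Vs = 7710.5 / 2083.4
= 3.7009

3.7009


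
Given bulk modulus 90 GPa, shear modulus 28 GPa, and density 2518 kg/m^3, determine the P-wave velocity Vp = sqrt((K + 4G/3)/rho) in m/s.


First compute the effective modulus:
K + 4G/3 = 90e9 + 4*28e9/3 = 127333333333.33 Pa
Then divide by density:
127333333333.33 / 2518 = 50569234.8425 Pa/(kg/m^3)
Take the square root:
Vp = sqrt(50569234.8425) = 7111.2 m/s

7111.2


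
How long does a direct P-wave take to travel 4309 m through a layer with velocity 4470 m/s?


t = x / V
= 4309 / 4470
= 0.964 s

0.964


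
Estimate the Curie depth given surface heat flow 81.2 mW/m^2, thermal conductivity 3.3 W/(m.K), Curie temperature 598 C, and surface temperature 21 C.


T_Curie - T_surf = 598 - 21 = 577 C
Convert q to W/m^2: 81.2 mW/m^2 = 0.0812 W/m^2
d = 577 * 3.3 / 0.0812 = 23449.51 m

23449.51


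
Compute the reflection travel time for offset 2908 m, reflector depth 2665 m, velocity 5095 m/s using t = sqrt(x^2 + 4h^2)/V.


x^2 + 4h^2 = 2908^2 + 4*2665^2 = 8456464 + 28408900 = 36865364
sqrt(36865364) = 6071.6854
t = 6071.6854 / 5095 = 1.1917 s

1.1917


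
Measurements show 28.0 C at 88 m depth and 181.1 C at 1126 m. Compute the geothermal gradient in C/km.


dT = 181.1 - 28.0 = 153.1 C
dz = 1126 - 88 = 1038 m
gradient = dT/dz * 1000 = 153.1/1038 * 1000 = 147.4952 C/km

147.4952


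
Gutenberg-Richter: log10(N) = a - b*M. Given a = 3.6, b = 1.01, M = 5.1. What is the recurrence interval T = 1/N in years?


log10(N) = 3.6 - 1.01*5.1 = -1.551
N = 10^-1.551 = 0.028119
T = 1/N = 1/0.028119 = 35.5631 years

35.5631


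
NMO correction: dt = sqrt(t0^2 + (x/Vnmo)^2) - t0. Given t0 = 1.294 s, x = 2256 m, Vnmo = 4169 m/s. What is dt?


x/Vnmo = 2256/4169 = 0.541137
(x/Vnmo)^2 = 0.292829
t0^2 = 1.674436
sqrt(1.674436 + 0.292829) = 1.402592
dt = 1.402592 - 1.294 = 0.108592

0.108592


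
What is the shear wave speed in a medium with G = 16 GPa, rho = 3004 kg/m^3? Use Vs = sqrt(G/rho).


Convert G to Pa: G = 16e9 Pa
Compute G/rho = 16e9 / 3004 = 5326231.6911
Vs = sqrt(5326231.6911) = 2307.86 m/s

2307.86


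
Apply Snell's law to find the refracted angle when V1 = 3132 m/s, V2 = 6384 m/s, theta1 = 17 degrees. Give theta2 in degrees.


sin(theta1) = sin(17 deg) = 0.292372
sin(theta2) = V2/V1 * sin(theta1) = 6384/3132 * 0.292372 = 0.595945
theta2 = arcsin(0.595945) = 36.5801 degrees

36.5801


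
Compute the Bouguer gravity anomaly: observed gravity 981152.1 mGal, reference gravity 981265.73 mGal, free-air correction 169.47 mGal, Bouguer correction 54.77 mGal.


BA = g_obs - g_ref + FAC - BC
= 981152.1 - 981265.73 + 169.47 - 54.77
= 1.07 mGal

1.07


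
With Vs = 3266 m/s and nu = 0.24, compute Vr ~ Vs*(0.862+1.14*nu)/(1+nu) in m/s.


Numerator factor = 0.862 + 1.14*0.24 = 1.1356
Denominator = 1 + 0.24 = 1.24
Vr = 3266 * 1.1356 / 1.24 = 2991.02 m/s

2991.02


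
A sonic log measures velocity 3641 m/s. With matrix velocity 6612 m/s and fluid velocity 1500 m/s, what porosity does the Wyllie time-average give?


1/V - 1/Vm = 1/3641 - 1/6612 = 0.00012341
1/Vf - 1/Vm = 1/1500 - 1/6612 = 0.00051543
phi = 0.00012341 / 0.00051543 = 0.2394

0.2394


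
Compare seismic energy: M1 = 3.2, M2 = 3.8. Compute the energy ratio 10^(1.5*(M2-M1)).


M2 - M1 = 3.8 - 3.2 = 0.6
1.5 * 0.6 = 0.9
ratio = 10^0.9 = 7.94

7.94


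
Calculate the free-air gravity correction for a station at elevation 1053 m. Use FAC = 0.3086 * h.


FAC = 0.3086 * h
= 0.3086 * 1053
= 324.9558 mGal

324.9558


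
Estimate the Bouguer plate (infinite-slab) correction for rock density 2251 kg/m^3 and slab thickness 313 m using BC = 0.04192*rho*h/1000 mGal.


BC = 0.04192 * rho * h / 1000
= 0.04192 * 2251 * 313 / 1000
= 29.5353 mGal

29.5353


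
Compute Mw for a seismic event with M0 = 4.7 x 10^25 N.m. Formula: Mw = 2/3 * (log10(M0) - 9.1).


log10(M0) = log10(4.7 x 10^25) = 25.6721
Mw = 2/3 * (25.6721 - 9.1)
= 2/3 * 16.5721
= 11.05

11.05


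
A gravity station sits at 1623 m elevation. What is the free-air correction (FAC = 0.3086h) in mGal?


FAC = 0.3086 * h
= 0.3086 * 1623
= 500.8578 mGal

500.8578


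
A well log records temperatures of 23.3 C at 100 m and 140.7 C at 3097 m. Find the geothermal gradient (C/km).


dT = 140.7 - 23.3 = 117.4 C
dz = 3097 - 100 = 2997 m
gradient = dT/dz * 1000 = 117.4/2997 * 1000 = 39.1725 C/km

39.1725


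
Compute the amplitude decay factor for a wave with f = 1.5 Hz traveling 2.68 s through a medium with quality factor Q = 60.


pi*f*t/Q = pi*1.5*2.68/60 = 0.210487
A/A0 = exp(-0.210487) = 0.81019

0.81019


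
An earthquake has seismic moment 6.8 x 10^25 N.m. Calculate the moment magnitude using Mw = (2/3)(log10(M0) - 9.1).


log10(M0) = log10(6.8 x 10^25) = 25.8325
Mw = 2/3 * (25.8325 - 9.1)
= 2/3 * 16.7325
= 11.16

11.16


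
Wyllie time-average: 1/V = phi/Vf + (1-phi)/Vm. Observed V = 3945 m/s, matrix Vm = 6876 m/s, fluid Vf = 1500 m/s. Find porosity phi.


1/V - 1/Vm = 1/3945 - 1/6876 = 0.00010805
1/Vf - 1/Vm = 1/1500 - 1/6876 = 0.00052123
phi = 0.00010805 / 0.00052123 = 0.2073

0.2073


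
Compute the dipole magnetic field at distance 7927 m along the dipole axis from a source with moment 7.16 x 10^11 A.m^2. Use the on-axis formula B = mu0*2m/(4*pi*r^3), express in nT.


m = 7.16 x 10^11 = 716000000000 A.m^2
2m = 1432000000000 A.m^2
r^3 = 7927^3 = 498111506983
B = (4pi*10^-7) * 1432000000000 / (4*pi * 498111506983) * 1e9
= 1799504.271976 / 6259453804025.33 * 1e9
= 287.4858 nT

287.4858
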